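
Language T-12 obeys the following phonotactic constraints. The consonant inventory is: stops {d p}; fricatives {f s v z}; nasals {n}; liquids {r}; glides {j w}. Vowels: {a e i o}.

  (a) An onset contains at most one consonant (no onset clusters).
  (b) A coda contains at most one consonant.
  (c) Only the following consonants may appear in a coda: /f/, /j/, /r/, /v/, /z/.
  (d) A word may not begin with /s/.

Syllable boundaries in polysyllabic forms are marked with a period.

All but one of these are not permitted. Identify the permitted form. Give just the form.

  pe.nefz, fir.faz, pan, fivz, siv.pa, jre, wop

fir.faz

pe.nefz — violates constraint (b): syllable 2 coda /fz/ has 2 consonants (> 1) → not permitted
fir.faz — σ1 onset /f/, coda /r/ ok; σ2 onset /f/, coda /z/ ok → permitted
pan — violates constraint (c): syllable 1 coda contains /n/, which is not a licensed coda consonant → not permitted
fivz — violates constraint (b): syllable 1 coda /vz/ has 2 consonants (> 1) → not permitted
siv.pa — violates constraint (d): word begins with /s/ → not permitted
jre — violates constraint (a): syllable 1 onset /jr/ has 2 consonants (> 1) → not permitted
wop — violates constraint (c): syllable 1 coda contains /p/, which is not a licensed coda consonant → not permitted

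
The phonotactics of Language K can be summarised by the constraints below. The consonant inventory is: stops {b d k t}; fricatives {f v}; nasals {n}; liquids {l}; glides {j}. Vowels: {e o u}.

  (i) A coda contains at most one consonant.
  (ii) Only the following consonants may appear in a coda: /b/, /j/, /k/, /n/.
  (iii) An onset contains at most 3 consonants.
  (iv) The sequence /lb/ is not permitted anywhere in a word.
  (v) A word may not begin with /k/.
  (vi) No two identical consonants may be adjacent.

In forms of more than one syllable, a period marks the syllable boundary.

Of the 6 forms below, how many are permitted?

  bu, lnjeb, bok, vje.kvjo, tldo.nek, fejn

5

bu — σ1 onset /b/, coda /∅/ ok → permitted
lnjeb — σ1 onset /lnj/ (3C), coda /b/ ok → permitted
bok — σ1 onset /b/, coda /k/ ok → permitted
vje.kvjo — σ1 onset /vj/ (2C), coda /∅/ ok; σ2 onset /kvj/ (3C), coda /∅/ ok → permitted
tldo.nek — σ1 onset /tld/ (3C), coda /∅/ ok; σ2 onset /n/, coda /k/ ok → permitted
fejn — violates constraint (i): syllable 1 coda /jn/ has 2 consonants (> 1) → not permitted
Permitted: bu, lnjeb, bok, vje.kvjo, tldo.nek → 5.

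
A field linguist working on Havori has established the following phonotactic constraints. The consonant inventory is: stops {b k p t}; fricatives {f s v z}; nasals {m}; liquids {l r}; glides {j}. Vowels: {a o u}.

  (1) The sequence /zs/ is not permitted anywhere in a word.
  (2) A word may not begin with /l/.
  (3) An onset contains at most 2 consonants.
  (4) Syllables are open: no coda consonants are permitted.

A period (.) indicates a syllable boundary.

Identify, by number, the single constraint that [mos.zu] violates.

[mos.zu]: syllable 1 coda /s/ has 1 consonant (> 0).
This is a violation of constraint 4: "Syllables are open: no coda consonants are permitted."
The remaining constraints (1, 2, 3) are satisfied.

4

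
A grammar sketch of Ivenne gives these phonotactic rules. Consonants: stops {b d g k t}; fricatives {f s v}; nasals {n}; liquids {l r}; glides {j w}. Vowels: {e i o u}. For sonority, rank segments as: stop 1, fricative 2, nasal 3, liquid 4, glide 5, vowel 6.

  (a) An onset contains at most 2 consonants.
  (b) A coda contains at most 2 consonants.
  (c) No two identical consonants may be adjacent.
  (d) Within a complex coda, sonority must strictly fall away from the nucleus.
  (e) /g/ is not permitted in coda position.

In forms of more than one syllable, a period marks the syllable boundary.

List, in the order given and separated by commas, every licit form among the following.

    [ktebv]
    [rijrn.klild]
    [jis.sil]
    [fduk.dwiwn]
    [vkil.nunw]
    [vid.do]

[ktebv] — violates constraint (d): syllable 1 coda /bv/: /b/ (stop, 1) → /v/ (fricative, 2) does not fall → illicit
[rijrn.klild] — violates constraint (b): syllable 1 coda /jrn/ has 3 consonants (> 2) → illicit
[jis.sil] — violates constraint (c): adjacent identical consonants /ss/ → illicit
[fduk.dwiwn] — σ1 onset /fd/ (2C), coda /k/ ok; σ2 onset /dw/ (2C), coda /wn/ (5→3 falls) ok → licit
[vkil.nunw] — violates constraint (d): syllable 2 coda /nw/: /n/ (nasal, 3) → /w/ (glide, 5) does not fall → illicit
[vid.do] — violates constraint (c): adjacent identical consonants /dd/ → illicit

[fduk.dwiwn]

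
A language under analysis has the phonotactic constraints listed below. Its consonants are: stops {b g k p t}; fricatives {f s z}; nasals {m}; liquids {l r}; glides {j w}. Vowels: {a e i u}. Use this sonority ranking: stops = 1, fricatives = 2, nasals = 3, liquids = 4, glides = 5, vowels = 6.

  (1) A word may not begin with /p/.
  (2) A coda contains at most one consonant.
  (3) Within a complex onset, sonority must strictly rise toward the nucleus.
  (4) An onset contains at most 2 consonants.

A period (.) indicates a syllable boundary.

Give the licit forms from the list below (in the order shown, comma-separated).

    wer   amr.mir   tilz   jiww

wer — σ1 onset /w/, coda /r/ ok → licit
amr.mir — violates constraint 2: syllable 1 coda /mr/ has 2 consonants (> 1) → illicit
tilz — violates constraint 2: syllable 1 coda /lz/ has 2 consonants (> 1) → illicit
jiww — violates constraint 2: syllable 1 coda /ww/ has 2 consonants (> 1) → illicit

wer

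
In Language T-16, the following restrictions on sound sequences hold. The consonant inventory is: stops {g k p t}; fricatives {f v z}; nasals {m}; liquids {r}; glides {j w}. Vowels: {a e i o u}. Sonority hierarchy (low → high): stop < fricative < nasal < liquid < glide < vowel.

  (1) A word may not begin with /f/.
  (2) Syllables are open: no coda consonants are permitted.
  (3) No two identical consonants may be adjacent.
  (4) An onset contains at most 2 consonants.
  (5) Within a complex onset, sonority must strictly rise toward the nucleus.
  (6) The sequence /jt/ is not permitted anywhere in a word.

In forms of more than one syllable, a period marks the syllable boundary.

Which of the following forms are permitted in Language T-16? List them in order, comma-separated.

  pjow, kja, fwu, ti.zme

pjow — violates constraint 2: syllable 1 coda /w/ has 1 consonant (> 0) → not permitted
kja — σ1 onset /kj/ (1→5 rises), coda /∅/ ok → permitted
fwu — violates constraint 1: word begins with /f/ → not permitted
ti.zme — σ1 onset /t/, coda /∅/ ok; σ2 onset /zm/ (2→3 rises), coda /∅/ ok → permitted

kja, ti.zme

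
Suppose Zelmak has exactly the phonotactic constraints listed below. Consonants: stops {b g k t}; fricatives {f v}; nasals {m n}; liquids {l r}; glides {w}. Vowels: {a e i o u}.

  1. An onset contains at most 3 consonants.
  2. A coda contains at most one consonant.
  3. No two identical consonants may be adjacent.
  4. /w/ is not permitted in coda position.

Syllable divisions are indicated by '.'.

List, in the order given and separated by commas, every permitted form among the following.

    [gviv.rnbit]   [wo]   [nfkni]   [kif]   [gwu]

[gviv.rnbit] — σ1 onset /gv/ (2C), coda /v/ ok; σ2 onset /rnb/ (3C), coda /t/ ok → permitted
[wo] — σ1 onset /w/, coda /∅/ ok → permitted
[nfkni] — violates constraint 1: syllable 1 onset /nfkn/ has 4 consonants (> 3) → not permitted
[kif] — σ1 onset /k/, coda /f/ ok → permitted
[gwu] — σ1 onset /gw/ (2C), coda /∅/ ok → permitted

[gviv.rnbit], [wo], [kif], [gwu]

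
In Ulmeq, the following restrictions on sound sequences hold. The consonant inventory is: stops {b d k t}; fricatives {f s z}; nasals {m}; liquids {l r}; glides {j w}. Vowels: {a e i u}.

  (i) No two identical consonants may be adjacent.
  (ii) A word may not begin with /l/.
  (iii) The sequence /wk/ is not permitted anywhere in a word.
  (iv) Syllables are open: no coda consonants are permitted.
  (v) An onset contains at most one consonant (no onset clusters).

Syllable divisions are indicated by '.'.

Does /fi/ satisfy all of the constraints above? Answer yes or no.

yes

/fi/ — σ1 onset /f/, coda /∅/ ok → permitted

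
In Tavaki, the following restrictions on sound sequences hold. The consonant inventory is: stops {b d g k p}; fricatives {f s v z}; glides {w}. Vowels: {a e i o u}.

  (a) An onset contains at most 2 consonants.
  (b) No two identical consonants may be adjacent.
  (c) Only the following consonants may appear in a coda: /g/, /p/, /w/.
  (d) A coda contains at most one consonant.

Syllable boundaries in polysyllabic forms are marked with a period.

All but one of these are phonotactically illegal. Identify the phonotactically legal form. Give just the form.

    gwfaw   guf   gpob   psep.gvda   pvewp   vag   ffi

vag

gwfaw — violates constraint (a): syllable 1 onset /gwf/ has 3 consonants (> 2) → phonotactically illegal
guf — violates constraint (c): syllable 1 coda contains /f/, which is not a licensed coda consonant → phonotactically illegal
gpob — violates constraint (c): syllable 1 coda contains /b/, which is not a licensed coda consonant → phonotactically illegal
psep.gvda — violates constraint (a): syllable 2 onset /gvd/ has 3 consonants (> 2) → phonotactically illegal
pvewp — violates constraint (d): syllable 1 coda /wp/ has 2 consonants (> 1) → phonotactically illegal
vag — σ1 onset /v/, coda /g/ ok → phonotactically legal
ffi — violates constraint (b): adjacent identical consonants /ff/ → phonotactically illegal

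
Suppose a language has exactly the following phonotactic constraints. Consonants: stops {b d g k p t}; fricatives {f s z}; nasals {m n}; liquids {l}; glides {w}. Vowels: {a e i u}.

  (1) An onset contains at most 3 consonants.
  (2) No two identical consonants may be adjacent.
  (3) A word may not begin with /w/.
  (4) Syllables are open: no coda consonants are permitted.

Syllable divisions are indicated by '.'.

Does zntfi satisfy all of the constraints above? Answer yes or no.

no

zntfi — violates constraint 1: syllable 1 onset /zntf/ has 4 consonants (> 3) → phonotactically illegal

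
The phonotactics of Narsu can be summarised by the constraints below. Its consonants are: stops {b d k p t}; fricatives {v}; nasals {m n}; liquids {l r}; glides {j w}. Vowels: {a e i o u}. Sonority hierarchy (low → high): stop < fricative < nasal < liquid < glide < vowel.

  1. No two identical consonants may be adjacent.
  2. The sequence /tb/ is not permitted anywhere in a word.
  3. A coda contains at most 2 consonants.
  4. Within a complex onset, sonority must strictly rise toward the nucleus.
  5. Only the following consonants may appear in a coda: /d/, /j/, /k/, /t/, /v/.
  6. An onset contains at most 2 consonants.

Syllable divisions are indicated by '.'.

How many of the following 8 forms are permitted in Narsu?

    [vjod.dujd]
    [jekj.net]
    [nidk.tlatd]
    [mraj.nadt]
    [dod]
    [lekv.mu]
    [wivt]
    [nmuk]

6

[vjod.dujd] — violates constraint 1: adjacent identical consonants /dd/ → not permitted
[jekj.net] — σ1 onset /j/, coda /kj/ (2C) ok; σ2 onset /n/, coda /t/ ok → permitted
[nidk.tlatd] — σ1 onset /n/, coda /dk/ (2C) ok; σ2 onset /tl/ (1→4 rises), coda /td/ (2C) ok → permitted
[mraj.nadt] — σ1 onset /mr/ (3→4 rises), coda /j/ ok; σ2 onset /n/, coda /dt/ (2C) ok → permitted
[dod] — σ1 onset /d/, coda /d/ ok → permitted
[lekv.mu] — σ1 onset /l/, coda /kv/ (2C) ok; σ2 onset /m/, coda /∅/ ok → permitted
[wivt] — σ1 onset /w/, coda /vt/ (2C) ok → permitted
[nmuk] — violates constraint 4: syllable 1 onset /nm/: /n/ (nasal, 3) → /m/ (nasal, 3) does not rise → not permitted
Permitted: [jekj.net], [nidk.tlatd], [mraj.nadt], [dod], [lekv.mu], [wivt] → 6.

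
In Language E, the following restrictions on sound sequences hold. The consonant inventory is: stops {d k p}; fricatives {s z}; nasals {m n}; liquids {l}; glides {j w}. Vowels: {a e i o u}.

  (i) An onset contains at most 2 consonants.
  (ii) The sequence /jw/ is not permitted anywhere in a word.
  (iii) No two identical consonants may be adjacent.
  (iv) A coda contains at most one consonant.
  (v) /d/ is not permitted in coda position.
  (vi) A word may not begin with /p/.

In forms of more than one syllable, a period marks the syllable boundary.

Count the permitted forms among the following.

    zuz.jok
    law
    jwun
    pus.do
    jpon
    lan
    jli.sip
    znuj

6

zuz.jok — σ1 onset /z/, coda /z/ ok; σ2 onset /j/, coda /k/ ok → permitted
law — σ1 onset /l/, coda /w/ ok → permitted
jwun — violates constraint (ii): contains banned sequence /jw/ → not permitted
pus.do — violates constraint (vi): word begins with /p/ → not permitted
jpon — σ1 onset /jp/ (2C), coda /n/ ok → permitted
lan — σ1 onset /l/, coda /n/ ok → permitted
jli.sip — σ1 onset /jl/ (2C), coda /∅/ ok; σ2 onset /s/, coda /p/ ok → permitted
znuj — σ1 onset /zn/ (2C), coda /j/ ok → permitted
Permitted: zuz.jok, law, jpon, lan, jli.sip, znuj → 6.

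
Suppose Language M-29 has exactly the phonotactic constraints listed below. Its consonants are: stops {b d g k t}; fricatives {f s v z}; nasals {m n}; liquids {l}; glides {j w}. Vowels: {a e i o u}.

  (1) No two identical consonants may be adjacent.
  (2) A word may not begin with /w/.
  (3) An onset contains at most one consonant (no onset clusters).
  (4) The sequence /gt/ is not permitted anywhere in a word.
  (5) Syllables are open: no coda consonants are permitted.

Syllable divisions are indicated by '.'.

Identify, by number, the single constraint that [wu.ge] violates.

2

[wu.ge]: word begins with /w/.
This is a violation of constraint 2: "A word may not begin with /w/."
The remaining constraints (1, 3, 4, 5) are satisfied.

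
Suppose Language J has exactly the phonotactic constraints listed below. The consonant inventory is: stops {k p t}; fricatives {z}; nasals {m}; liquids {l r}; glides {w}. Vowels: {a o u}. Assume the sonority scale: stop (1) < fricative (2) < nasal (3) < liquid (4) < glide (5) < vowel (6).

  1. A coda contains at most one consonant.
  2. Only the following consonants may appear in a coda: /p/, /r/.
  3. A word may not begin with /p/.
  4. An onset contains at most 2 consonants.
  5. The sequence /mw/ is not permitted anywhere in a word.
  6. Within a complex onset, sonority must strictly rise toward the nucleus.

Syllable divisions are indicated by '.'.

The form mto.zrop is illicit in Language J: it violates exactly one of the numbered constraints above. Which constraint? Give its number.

mto.zrop: syllable 1 onset /mt/: /m/ (nasal, 3) → /t/ (stop, 1) does not rise.
This is a violation of constraint 6: "Within a complex onset, sonority must strictly rise toward the nucleus."
The remaining constraints (1, 2, 3, 4, 5) are satisfied.

6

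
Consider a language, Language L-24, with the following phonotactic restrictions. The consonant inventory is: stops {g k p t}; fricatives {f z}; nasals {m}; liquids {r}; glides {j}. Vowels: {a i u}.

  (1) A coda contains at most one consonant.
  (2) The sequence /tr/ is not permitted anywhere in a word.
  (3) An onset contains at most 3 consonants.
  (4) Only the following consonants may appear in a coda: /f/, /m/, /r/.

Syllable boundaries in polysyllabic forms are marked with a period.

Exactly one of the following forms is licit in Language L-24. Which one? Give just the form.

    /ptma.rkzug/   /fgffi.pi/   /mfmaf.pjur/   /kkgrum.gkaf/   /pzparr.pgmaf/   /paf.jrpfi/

/ptma.rkzug/ — violates constraint 4: syllable 2 coda contains /g/, which is not a licensed coda consonant → illicit
/fgffi.pi/ — violates constraint 3: syllable 1 onset /fgff/ has 4 consonants (> 3) → illicit
/mfmaf.pjur/ — σ1 onset /mfm/ (3C), coda /f/ ok; σ2 onset /pj/ (2C), coda /r/ ok → licit
/kkgrum.gkaf/ — violates constraint 3: syllable 1 onset /kkgr/ has 4 consonants (> 3) → illicit
/pzparr.pgmaf/ — violates constraint 1: syllable 1 coda /rr/ has 2 consonants (> 1) → illicit
/paf.jrpfi/ — violates constraint 3: syllable 2 onset /jrpf/ has 4 consonants (> 3) → illicit

/mfmaf.pjur/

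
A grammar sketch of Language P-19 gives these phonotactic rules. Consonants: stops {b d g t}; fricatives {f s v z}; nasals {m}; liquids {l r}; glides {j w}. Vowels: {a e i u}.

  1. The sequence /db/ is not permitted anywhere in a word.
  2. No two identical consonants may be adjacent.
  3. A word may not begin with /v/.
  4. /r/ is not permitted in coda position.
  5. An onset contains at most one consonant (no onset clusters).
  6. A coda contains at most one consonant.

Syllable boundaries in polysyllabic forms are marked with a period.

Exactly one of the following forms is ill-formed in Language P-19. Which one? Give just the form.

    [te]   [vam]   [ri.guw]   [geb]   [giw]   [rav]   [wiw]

[te] — σ1 onset /t/, coda /∅/ ok → well-formed
[vam] — violates constraint 3: word begins with /v/ → ill-formed
[ri.guw] — σ1 onset /r/, coda /∅/ ok; σ2 onset /g/, coda /w/ ok → well-formed
[geb] — σ1 onset /g/, coda /b/ ok → well-formed
[giw] — σ1 onset /g/, coda /w/ ok → well-formed
[rav] — σ1 onset /r/, coda /v/ ok → well-formed
[wiw] — σ1 onset /w/, coda /w/ ok → well-formed

[vam]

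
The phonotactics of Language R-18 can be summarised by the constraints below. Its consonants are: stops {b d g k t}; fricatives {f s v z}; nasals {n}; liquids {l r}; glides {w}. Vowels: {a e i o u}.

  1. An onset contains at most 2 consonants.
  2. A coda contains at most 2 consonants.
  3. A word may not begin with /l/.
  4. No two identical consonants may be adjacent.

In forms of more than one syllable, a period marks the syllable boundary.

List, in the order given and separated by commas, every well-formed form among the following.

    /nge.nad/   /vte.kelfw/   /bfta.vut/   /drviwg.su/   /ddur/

/nge.nad/

/nge.nad/ — σ1 onset /ng/ (2C), coda /∅/ ok; σ2 onset /n/, coda /d/ ok → well-formed
/vte.kelfw/ — violates constraint 2: syllable 2 coda /lfw/ has 3 consonants (> 2) → ill-formed
/bfta.vut/ — violates constraint 1: syllable 1 onset /bft/ has 3 consonants (> 2) → ill-formed
/drviwg.su/ — violates constraint 1: syllable 1 onset /drv/ has 3 consonants (> 2) → ill-formed
/ddur/ — violates constraint 4: adjacent identical consonants /dd/ → ill-formed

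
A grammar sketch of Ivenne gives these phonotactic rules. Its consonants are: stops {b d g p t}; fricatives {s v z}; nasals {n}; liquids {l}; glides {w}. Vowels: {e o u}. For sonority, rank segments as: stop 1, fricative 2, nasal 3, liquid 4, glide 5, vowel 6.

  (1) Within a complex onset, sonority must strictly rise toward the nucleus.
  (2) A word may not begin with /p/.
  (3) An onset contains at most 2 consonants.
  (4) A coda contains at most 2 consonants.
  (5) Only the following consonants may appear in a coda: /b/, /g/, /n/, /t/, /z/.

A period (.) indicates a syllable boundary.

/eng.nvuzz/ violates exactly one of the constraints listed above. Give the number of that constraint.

1

/eng.nvuzz/: syllable 2 onset /nv/: /n/ (nasal, 3) → /v/ (fricative, 2) does not rise.
This is a violation of constraint 1: "Within a complex onset, sonority must strictly rise toward the nucleus."
The remaining constraints (2, 3, 4, 5) are satisfied.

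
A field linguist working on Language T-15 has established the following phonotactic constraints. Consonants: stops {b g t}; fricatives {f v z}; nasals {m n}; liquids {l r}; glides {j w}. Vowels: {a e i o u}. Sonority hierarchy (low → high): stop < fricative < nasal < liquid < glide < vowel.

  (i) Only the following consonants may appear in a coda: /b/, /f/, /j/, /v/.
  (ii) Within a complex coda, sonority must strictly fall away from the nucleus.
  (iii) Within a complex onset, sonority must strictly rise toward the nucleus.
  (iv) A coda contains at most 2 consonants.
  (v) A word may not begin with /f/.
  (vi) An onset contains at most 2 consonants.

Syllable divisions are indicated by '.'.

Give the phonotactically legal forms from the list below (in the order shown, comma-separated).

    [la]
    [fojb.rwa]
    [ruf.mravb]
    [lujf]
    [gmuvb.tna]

[la], [ruf.mravb], [lujf], [gmuvb.tna]

[la] — σ1 onset /l/, coda /∅/ ok → phonotactically legal
[fojb.rwa] — violates constraint (v): word begins with /f/ → phonotactically illegal
[ruf.mravb] — σ1 onset /r/, coda /f/ ok; σ2 onset /mr/ (3→4 rises), coda /vb/ (2→1 falls) ok → phonotactically legal
[lujf] — σ1 onset /l/, coda /jf/ (5→2 falls) ok → phonotactically legal
[gmuvb.tna] — σ1 onset /gm/ (1→3 rises), coda /vb/ (2→1 falls) ok; σ2 onset /tn/ (1→3 rises), coda /∅/ ok → phonotactically legal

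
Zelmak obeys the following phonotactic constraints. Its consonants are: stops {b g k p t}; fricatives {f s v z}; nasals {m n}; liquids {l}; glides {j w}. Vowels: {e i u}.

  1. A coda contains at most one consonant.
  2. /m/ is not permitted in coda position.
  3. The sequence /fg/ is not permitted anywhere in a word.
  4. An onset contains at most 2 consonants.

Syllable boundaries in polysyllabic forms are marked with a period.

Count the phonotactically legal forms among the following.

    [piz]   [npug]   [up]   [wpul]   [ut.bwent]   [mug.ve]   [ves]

6

[piz] — σ1 onset /p/, coda /z/ ok → phonotactically legal
[npug] — σ1 onset /np/ (2C), coda /g/ ok → phonotactically legal
[up] — σ1 onset /∅/, coda /p/ ok → phonotactically legal
[wpul] — σ1 onset /wp/ (2C), coda /l/ ok → phonotactically legal
[ut.bwent] — violates constraint 1: syllable 2 coda /nt/ has 2 consonants (> 1) → phonotactically illegal
[mug.ve] — σ1 onset /m/, coda /g/ ok; σ2 onset /v/, coda /∅/ ok → phonotactically legal
[ves] — σ1 onset /v/, coda /s/ ok → phonotactically legal
Phonotactically legal: [piz], [npug], [up], [wpul], [mug.ve], [ves] → 6.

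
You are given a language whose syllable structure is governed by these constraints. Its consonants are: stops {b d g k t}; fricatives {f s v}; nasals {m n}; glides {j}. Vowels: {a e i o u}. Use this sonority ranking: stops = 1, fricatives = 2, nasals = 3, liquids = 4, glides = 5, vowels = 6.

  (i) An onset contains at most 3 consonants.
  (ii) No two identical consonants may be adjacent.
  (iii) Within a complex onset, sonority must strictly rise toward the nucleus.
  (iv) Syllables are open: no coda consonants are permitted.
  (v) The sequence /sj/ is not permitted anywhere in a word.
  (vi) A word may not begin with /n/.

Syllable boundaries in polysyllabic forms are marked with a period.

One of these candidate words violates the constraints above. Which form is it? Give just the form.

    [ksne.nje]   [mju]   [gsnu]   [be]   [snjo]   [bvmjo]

[bvmjo]

[ksne.nje] — σ1 onset /ksn/ (1→2→3 rises), coda /∅/ ok; σ2 onset /nj/ (3→5 rises), coda /∅/ ok → well-formed
[mju] — σ1 onset /mj/ (3→5 rises), coda /∅/ ok → well-formed
[gsnu] — σ1 onset /gsn/ (1→2→3 rises), coda /∅/ ok → well-formed
[be] — σ1 onset /b/, coda /∅/ ok → well-formed
[snjo] — σ1 onset /snj/ (2→3→5 rises), coda /∅/ ok → well-formed
[bvmjo] — violates constraint (i): syllable 1 onset /bvmj/ has 4 consonants (> 3) → ill-formed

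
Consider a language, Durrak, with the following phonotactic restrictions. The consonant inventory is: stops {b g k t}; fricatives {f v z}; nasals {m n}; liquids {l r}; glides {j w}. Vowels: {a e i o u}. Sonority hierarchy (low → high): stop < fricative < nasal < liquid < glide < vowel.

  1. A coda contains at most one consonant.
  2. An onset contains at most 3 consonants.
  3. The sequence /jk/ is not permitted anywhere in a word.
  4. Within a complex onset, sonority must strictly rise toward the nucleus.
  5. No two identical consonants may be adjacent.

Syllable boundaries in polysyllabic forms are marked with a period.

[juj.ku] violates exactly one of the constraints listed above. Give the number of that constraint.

3

[juj.ku]: contains banned sequence /jk/.
This is a violation of constraint 3: "The sequence /jk/ is not permitted anywhere in a word."
The remaining constraints (1, 2, 4, 5) are satisfied.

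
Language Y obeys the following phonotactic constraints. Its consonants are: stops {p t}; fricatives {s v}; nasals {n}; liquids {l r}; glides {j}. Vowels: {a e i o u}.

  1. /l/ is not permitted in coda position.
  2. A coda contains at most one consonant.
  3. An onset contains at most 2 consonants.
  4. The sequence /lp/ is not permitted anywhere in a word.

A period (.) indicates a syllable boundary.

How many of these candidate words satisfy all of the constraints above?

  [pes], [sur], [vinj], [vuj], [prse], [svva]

[pes] — σ1 onset /p/, coda /s/ ok → licit
[sur] — σ1 onset /s/, coda /r/ ok → licit
[vinj] — violates constraint 2: syllable 1 coda /nj/ has 2 consonants (> 1) → illicit
[vuj] — σ1 onset /v/, coda /j/ ok → licit
[prse] — violates constraint 3: syllable 1 onset /prs/ has 3 consonants (> 2) → illicit
[svva] — violates constraint 3: syllable 1 onset /svv/ has 3 consonants (> 2) → illicit
Licit: [pes], [sur], [vuj] → 3.

3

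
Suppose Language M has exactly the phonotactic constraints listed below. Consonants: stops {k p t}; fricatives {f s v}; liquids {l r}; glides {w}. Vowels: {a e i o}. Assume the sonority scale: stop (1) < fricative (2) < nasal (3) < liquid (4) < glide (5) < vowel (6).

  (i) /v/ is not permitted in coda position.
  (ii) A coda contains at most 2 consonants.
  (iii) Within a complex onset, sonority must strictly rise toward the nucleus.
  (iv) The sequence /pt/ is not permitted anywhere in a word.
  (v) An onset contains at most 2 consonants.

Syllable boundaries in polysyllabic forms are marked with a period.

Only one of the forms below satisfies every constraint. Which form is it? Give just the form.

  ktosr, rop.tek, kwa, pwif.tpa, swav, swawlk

kwa

ktosr — violates constraint (iii): syllable 1 onset /kt/: /k/ (stop, 1) → /t/ (stop, 1) does not rise → illicit
rop.tek — violates constraint (iv): contains banned sequence /pt/ → illicit
kwa — σ1 onset /kw/ (1→5 rises), coda /∅/ ok → licit
pwif.tpa — violates constraint (iii): syllable 2 onset /tp/: /t/ (stop, 1) → /p/ (stop, 1) does not rise → illicit
swav — violates constraint (i): syllable 1 coda contains /v/ → illicit
swawlk — violates constraint (ii): syllable 1 coda /wlk/ has 3 consonants (> 2) → illicit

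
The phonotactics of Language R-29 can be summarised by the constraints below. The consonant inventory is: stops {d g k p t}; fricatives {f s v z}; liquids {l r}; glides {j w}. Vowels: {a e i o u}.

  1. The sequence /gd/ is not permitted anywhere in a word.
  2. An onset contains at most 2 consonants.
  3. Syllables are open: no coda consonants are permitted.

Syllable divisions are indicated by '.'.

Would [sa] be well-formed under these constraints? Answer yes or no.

yes

[sa] — σ1 onset /s/, coda /∅/ ok → well-formed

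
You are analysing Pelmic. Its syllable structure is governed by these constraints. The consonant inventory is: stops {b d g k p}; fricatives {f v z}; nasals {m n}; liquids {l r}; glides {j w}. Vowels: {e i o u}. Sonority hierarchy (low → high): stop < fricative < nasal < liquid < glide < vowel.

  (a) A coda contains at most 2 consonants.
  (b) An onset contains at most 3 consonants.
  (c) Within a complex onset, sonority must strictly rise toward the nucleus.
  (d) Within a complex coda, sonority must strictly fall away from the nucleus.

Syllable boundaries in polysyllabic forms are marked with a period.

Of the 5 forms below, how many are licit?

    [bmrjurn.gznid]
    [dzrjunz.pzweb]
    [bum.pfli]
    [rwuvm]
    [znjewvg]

[bmrjurn.gznid] — violates constraint (b): syllable 1 onset /bmrj/ has 4 consonants (> 3) → illicit
[dzrjunz.pzweb] — violates constraint (b): syllable 1 onset /dzrj/ has 4 consonants (> 3) → illicit
[bum.pfli] — σ1 onset /b/, coda /m/ ok; σ2 onset /pfl/ (1→2→4 rises), coda /∅/ ok → licit
[rwuvm] — violates constraint (d): syllable 1 coda /vm/: /v/ (fricative, 2) → /m/ (nasal, 3) does not fall → illicit
[znjewvg] — violates constraint (a): syllable 1 coda /wvg/ has 3 consonants (> 2) → illicit
Licit: [bum.pfli] → 1.

1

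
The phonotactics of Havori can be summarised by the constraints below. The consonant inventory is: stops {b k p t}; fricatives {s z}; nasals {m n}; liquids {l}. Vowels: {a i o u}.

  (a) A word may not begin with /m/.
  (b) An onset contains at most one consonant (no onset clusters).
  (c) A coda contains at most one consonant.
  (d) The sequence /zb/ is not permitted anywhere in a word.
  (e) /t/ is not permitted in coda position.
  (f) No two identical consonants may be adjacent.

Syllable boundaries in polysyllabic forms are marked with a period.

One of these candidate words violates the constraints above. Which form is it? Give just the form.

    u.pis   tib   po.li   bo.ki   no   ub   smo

u.pis — σ1 onset /∅/, coda /∅/ ok; σ2 onset /p/, coda /s/ ok → permitted
tib — σ1 onset /t/, coda /b/ ok → permitted
po.li — σ1 onset /p/, coda /∅/ ok; σ2 onset /l/, coda /∅/ ok → permitted
bo.ki — σ1 onset /b/, coda /∅/ ok; σ2 onset /k/, coda /∅/ ok → permitted
no — σ1 onset /n/, coda /∅/ ok → permitted
ub — σ1 onset /∅/, coda /b/ ok → permitted
smo — violates constraint (b): syllable 1 onset /sm/ has 2 consonants (> 1) → not permitted

smo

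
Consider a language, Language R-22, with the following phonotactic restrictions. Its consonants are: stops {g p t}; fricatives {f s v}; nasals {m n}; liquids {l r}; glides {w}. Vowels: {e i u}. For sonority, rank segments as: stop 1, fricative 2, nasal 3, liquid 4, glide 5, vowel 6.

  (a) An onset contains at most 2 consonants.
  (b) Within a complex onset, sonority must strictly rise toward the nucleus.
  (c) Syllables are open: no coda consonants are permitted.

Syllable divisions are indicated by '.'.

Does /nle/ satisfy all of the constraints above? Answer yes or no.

yes

/nle/ — σ1 onset /nl/ (3→4 rises), coda /∅/ ok → phonotactically legal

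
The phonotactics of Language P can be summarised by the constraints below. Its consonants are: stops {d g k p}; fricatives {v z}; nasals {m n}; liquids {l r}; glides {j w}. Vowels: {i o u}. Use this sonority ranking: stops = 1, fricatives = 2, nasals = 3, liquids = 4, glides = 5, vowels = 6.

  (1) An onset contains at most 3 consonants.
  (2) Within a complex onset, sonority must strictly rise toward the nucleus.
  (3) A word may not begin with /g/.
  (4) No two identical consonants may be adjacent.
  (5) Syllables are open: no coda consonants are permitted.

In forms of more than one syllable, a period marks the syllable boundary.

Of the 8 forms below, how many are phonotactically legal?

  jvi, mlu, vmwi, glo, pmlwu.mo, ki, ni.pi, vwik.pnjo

jvi — violates constraint 2: syllable 1 onset /jv/: /j/ (glide, 5) → /v/ (fricative, 2) does not rise → phonotactically illegal
mlu — σ1 onset /ml/ (3→4 rises), coda /∅/ ok → phonotactically legal
vmwi — σ1 onset /vmw/ (2→3→5 rises), coda /∅/ ok → phonotactically legal
glo — violates constraint 3: word begins with /g/ → phonotactically illegal
pmlwu.mo — violates constraint 1: syllable 1 onset /pmlw/ has 4 consonants (> 3) → phonotactically illegal
ki — σ1 onset /k/, coda /∅/ ok → phonotactically legal
ni.pi — σ1 onset /n/, coda /∅/ ok; σ2 onset /p/, coda /∅/ ok → phonotactically legal
vwik.pnjo — violates constraint 5: syllable 1 coda /k/ has 1 consonant (> 0) → phonotactically illegal
Phonotactically legal: mlu, vmwi, ki, ni.pi → 4.

4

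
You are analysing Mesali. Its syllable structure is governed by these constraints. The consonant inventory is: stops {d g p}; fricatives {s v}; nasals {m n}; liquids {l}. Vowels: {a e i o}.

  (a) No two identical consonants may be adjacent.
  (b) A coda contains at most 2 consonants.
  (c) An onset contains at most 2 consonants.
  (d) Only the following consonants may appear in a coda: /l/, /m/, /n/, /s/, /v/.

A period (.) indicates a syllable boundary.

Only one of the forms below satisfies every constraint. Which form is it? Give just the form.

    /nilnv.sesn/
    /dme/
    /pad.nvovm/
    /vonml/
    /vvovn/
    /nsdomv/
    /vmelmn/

/dme/

/nilnv.sesn/ — violates constraint (b): syllable 1 coda /lnv/ has 3 consonants (> 2) → illicit
/dme/ — σ1 onset /dm/ (2C), coda /∅/ ok → licit
/pad.nvovm/ — violates constraint (d): syllable 1 coda contains /d/, which is not a licensed coda consonant → illicit
/vonml/ — violates constraint (b): syllable 1 coda /nml/ has 3 consonants (> 2) → illicit
/vvovn/ — violates constraint (a): adjacent identical consonants /vv/ → illicit
/nsdomv/ — violates constraint (c): syllable 1 onset /nsd/ has 3 consonants (> 2) → illicit
/vmelmn/ — violates constraint (b): syllable 1 coda /lmn/ has 3 consonants (> 2) → illicit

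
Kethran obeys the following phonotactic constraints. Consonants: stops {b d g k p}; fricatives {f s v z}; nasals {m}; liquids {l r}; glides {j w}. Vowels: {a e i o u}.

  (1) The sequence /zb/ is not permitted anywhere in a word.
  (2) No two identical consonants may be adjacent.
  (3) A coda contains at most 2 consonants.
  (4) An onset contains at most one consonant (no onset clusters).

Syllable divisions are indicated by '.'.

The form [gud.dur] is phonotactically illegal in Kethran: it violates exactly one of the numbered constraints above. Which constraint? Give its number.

2

[gud.dur]: adjacent identical consonants /dd/.
This is a violation of constraint 2: "No two identical consonants may be adjacent."
The remaining constraints (1, 3, 4) are satisfied.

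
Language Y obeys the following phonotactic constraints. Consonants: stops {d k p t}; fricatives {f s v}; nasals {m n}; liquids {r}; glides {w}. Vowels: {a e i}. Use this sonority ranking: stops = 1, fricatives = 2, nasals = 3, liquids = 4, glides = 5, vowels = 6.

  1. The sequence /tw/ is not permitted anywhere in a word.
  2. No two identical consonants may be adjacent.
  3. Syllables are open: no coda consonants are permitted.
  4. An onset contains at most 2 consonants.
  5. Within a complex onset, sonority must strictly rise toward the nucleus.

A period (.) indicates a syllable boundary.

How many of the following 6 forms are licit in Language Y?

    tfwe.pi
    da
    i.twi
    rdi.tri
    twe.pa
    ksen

tfwe.pi — violates constraint 4: syllable 1 onset /tfw/ has 3 consonants (> 2) → illicit
da — σ1 onset /d/, coda /∅/ ok → licit
i.twi — violates constraint 1: contains banned sequence /tw/ → illicit
rdi.tri — violates constraint 5: syllable 1 onset /rd/: /r/ (liquid, 4) → /d/ (stop, 1) does not rise → illicit
twe.pa — violates constraint 1: contains banned sequence /tw/ → illicit
ksen — violates constraint 3: syllable 1 coda /n/ has 1 consonant (> 0) → illicit
Licit: da → 1.

1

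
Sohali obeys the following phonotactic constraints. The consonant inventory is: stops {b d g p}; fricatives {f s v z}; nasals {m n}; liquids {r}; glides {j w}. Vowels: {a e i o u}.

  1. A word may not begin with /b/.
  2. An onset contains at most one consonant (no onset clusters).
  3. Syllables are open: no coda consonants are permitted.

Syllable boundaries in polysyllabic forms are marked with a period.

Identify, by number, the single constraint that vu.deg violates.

vu.deg: syllable 2 coda /g/ has 1 consonant (> 0).
This is a violation of constraint 3: "Syllables are open: no coda consonants are permitted."
The remaining constraints (1, 2) are satisfied.

3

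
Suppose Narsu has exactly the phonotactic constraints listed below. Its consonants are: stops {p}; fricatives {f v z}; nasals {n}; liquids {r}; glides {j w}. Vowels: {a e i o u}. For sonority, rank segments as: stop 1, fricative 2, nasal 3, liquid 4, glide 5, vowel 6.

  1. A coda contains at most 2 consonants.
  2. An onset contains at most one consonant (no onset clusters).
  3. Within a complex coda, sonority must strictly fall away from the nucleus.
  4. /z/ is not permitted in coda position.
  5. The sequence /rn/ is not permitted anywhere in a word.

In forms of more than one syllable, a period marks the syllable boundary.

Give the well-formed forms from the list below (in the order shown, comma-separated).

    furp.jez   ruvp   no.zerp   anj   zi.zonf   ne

furp.jez — violates constraint 4: syllable 2 coda contains /z/ → ill-formed
ruvp — σ1 onset /r/, coda /vp/ (2→1 falls) ok → well-formed
no.zerp — σ1 onset /n/, coda /∅/ ok; σ2 onset /z/, coda /rp/ (4→1 falls) ok → well-formed
anj — violates constraint 3: syllable 1 coda /nj/: /n/ (nasal, 3) → /j/ (glide, 5) does not fall → ill-formed
zi.zonf — σ1 onset /z/, coda /∅/ ok; σ2 onset /z/, coda /nf/ (3→2 falls) ok → well-formed
ne — σ1 onset /n/, coda /∅/ ok → well-formed

ruvp, no.zerp, zi.zonf, ne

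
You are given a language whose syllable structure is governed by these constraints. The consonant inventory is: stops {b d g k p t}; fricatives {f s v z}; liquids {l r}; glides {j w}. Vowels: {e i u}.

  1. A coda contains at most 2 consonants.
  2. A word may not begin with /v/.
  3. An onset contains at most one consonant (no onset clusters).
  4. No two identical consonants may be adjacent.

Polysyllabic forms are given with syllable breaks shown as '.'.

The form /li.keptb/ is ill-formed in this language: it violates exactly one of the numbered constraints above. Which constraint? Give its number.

/li.keptb/: syllable 2 coda /ptb/ has 3 consonants (> 2).
This is a violation of constraint 1: "A coda contains at most 2 consonants."
The remaining constraints (2, 3, 4) are satisfied.

1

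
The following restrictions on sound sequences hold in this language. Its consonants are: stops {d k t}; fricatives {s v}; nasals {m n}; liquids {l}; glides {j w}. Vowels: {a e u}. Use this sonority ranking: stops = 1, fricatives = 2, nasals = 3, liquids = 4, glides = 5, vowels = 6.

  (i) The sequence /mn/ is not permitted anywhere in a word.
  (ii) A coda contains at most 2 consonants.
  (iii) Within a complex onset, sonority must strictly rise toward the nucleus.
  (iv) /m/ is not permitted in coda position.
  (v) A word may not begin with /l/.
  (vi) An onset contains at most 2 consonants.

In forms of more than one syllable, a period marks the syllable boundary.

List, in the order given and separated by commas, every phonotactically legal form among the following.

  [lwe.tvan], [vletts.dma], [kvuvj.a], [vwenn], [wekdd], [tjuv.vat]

[lwe.tvan] — violates constraint (v): word begins with /l/ → phonotactically illegal
[vletts.dma] — violates constraint (ii): syllable 1 coda /tts/ has 3 consonants (> 2) → phonotactically illegal
[kvuvj.a] — σ1 onset /kv/ (1→2 rises), coda /vj/ (2C) ok; σ2 onset /∅/, coda /∅/ ok → phonotactically legal
[vwenn] — σ1 onset /vw/ (2→5 rises), coda /nn/ (2C) ok → phonotactically legal
[wekdd] — violates constraint (ii): syllable 1 coda /kdd/ has 3 consonants (> 2) → phonotactically illegal
[tjuv.vat] — σ1 onset /tj/ (1→5 rises), coda /v/ ok; σ2 onset /v/, coda /t/ ok → phonotactically legal

[kvuvj.a], [vwenn], [tjuv.vat]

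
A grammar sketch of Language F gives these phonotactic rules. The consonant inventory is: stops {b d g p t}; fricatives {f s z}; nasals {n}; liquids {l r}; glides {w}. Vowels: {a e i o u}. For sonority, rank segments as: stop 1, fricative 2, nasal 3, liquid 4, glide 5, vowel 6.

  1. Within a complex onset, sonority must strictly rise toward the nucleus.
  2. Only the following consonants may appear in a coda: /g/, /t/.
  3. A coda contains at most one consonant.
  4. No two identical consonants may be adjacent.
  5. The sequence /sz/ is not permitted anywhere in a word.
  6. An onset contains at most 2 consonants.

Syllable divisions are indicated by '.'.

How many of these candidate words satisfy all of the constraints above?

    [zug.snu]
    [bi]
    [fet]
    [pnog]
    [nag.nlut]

[zug.snu] — σ1 onset /z/, coda /g/ ok; σ2 onset /sn/ (2→3 rises), coda /∅/ ok → well-formed
[bi] — σ1 onset /b/, coda /∅/ ok → well-formed
[fet] — σ1 onset /f/, coda /t/ ok → well-formed
[pnog] — σ1 onset /pn/ (1→3 rises), coda /g/ ok → well-formed
[nag.nlut] — σ1 onset /n/, coda /g/ ok; σ2 onset /nl/ (3→4 rises), coda /t/ ok → well-formed
Well-formed: [zug.snu], [bi], [fet], [pnog], [nag.nlut] → 5.

5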